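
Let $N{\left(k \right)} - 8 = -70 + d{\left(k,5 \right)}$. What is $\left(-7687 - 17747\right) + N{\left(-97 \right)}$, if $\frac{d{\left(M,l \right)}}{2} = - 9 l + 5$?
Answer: $-25576$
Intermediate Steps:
$d{\left(M,l \right)} = 10 - 18 l$ ($d{\left(M,l \right)} = 2 \left(- 9 l + 5\right) = 2 \left(5 - 9 l\right) = 10 - 18 l$)
$N{\left(k \right)} = -142$ ($N{\left(k \right)} = 8 + \left(-70 + \left(10 - 90\right)\right) = 8 - 150 = -142$)
$\left(-7687 - 17747\right) + N{\left(-97 \right)} = \left(-7687 - 17747\right) - 142 = -25434 - 142 = -25576$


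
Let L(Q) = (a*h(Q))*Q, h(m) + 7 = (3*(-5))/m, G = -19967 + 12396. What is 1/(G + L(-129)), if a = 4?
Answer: -1/4019 ≈ -0.00024882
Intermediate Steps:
G = -7571
h(m) = -7 - 15/m (h(m) = -7 + (3*(-5))/m = -7 - 15/m)
L(Q) = Q*(-28 - 60/Q) (L(Q) = (4*(-7 - 15/Q))*Q = (-28 - 60/Q)*Q = Q*(-28 - 60/Q))
1/(G + L(-129)) = 1/(-7571 + (-60 - 28*(-129))) = 1/(-7571 + (-60 + 3612)) = 1/(-7571 + 3552) = 1/(-4019) = -1/4019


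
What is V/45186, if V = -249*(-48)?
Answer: 1992/7531 ≈ 0.26451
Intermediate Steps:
V = 11952
V/45186 = 11952/45186 = 11952*(1/45186) = 1992/7531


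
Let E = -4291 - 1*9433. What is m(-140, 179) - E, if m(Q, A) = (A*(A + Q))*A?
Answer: 1263323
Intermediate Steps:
E = -13724 (E = -4291 - 9433 = -13724)
m(Q, A) = A²*(A + Q)
m(-140, 179) - E = 179²*(179 - 140) - 1*(-13724) = 32041*39 + 13724 = 1249599 + 13724 = 1263323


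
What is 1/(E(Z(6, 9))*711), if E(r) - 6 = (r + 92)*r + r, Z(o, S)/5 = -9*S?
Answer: 1/89846226 ≈ 1.1130e-8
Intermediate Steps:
Z(o, S) = -45*S (Z(o, S) = 5*(-9*S) = -45*S)
E(r) = 6 + r + r*(92 + r) (E(r) = 6 + ((r + 92)*r + r) = 6 + ((92 + r)*r + r) = 6 + (r*(92 + r) + r) = 6 + (r + r*(92 + r)) = 6 + r + r*(92 + r))
1/(E(Z(6, 9))*711) = 1/((6 + (-45*9)² + 93*(-45*9))*711) = 1/((6 + (-405)² + 93*(-405))*711) = 1/((6 + 164025 - 37665)*711) = 1/(126366*711) = 1/89846226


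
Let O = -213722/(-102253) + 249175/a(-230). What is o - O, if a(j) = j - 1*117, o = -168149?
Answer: -5940822945118/35481791 ≈ -1.6743e+5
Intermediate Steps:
a(j) = -117 + j (a(j) = j - 117 = -117 + j)
O = -25404729741/35481791 (O = -213722/(-102253) + 249175/(-117 - 230) = -213722*(-1/102253) + 249175/(-347) = 213722/102253 + 249175*(-1/347) = 213722/102253 - 249175/347 = -25404729741/35481791 ≈ -715.99)
o - O = -168149 - 1*(-25404729741/35481791) = -168149 + 25404729741/35481791 = -5940822945118/35481791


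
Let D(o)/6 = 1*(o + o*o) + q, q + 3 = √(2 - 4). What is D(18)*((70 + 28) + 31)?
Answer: 262386 + 774*I*√2 ≈ 2.6239e+5 + 1094.6*I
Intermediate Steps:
q = -3 + I*√2 (q = -3 + √(2 - 4) = -3 + √(-2) = -3 + I*√2 ≈ -3.0 + 1.4142*I)
D(o) = -18 + 6*o + 6*o² + 6*I*√2 (D(o) = 6*(1*(o + o*o) + (-3 + I*√2)) = 6*(1*(o + o²) + (-3 + I*√2)) = 6*((o + o²) + (-3 + I*√2)) = 6*(-3 + o + o² + I*√2) = -18 + 6*o + 6*o² + 6*I*√2)
D(18)*((70 + 28) + 31) = (-18 + 6*18 + 6*18² + 6*I*√2)*((70 + 28) + 31) = (-18 + 108 + 6*324 + 6*I*√2)*(98 + 31) = (-18 + 108 + 1944 + 6*I*√2)*129 = (2034 + 6*I*√2)*129 = 262386 + 774*I*√2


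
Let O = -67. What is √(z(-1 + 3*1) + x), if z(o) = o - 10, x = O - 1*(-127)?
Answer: 2*√13 ≈ 7.2111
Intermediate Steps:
x = 60 (x = -67 - 1*(-127) = -67 + 127 = 60)
z(o) = -10 + o
√(z(-1 + 3*1) + x) = √((-10 + (-1 + 3*1)) + 60) = √((-10 + (-1 + 3)) + 60) = √((-10 + 2) + 60) = √(-8 + 60) = √52 = 2*√13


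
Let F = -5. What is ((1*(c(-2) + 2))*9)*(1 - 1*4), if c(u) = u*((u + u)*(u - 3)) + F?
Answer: 1161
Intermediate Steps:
c(u) = -5 + 2*u²*(-3 + u) (c(u) = u*((u + u)*(u - 3)) - 5 = u*((2*u)*(-3 + u)) - 5 = u*(2*u*(-3 + u)) - 5 = 2*u²*(-3 + u) - 5 = -5 + 2*u²*(-3 + u))
((1*(c(-2) + 2))*9)*(1 - 1*4) = ((1*((-5 - 6*(-2)² + 2*(-2)³) + 2))*9)*(1 - 1*4) = ((1*((-5 - 6*4 + 2*(-8)) + 2))*9)*(1 - 4) = ((1*((-5 - 24 - 16) + 2))*9)*(-3) = ((1*(-45 + 2))*9)*(-3) = ((1*(-43))*9)*(-3) = -43*9*(-3) = -387*(-3) = 1161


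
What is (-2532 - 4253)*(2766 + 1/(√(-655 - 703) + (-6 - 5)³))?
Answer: -33272911447055/1772919 + 6785*I*√1358/1772919 ≈ -1.8767e+7 + 0.14103*I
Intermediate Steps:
(-2532 - 4253)*(2766 + 1/(√(-655 - 703) + (-6 - 5)³)) = -6785*(2766 + 1/(√(-1358) + (-11)³)) = -6785*(2766 + 1/(I*√1358 - 1331)) = -6785*(2766 + 1/(-1331 + I*√1358)) = -18767310 - 6785/(-1331 + I*√1358)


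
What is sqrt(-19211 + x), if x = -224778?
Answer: I*sqrt(243989) ≈ 493.95*I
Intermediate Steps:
sqrt(-19211 + x) = sqrt(-19211 - 224778) = sqrt(-243989) = I*sqrt(243989)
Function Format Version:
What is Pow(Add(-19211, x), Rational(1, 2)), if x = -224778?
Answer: Mul(I, Pow(243989, Rational(1, 2))) ≈ Mul(493.95, I)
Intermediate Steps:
Pow(Add(-19211, x), Rational(1, 2)) = Pow(Add(-19211, -224778), Rational(1, 2)) = Pow(-243989, Rational(1, 2)) = Mul(I, Pow(243989, Rational(1, 2)))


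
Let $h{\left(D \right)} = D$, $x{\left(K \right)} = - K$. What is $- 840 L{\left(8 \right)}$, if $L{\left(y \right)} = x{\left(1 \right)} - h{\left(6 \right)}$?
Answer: $5880$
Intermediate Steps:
$L{\left(y \right)} = -7$ ($L{\left(y \right)} = \left(-1\right) 1 - 6 = -1 - 6 = -7$)
$- 840 L{\left(8 \right)} = \left(-840\right) \left(-7\right) = 5880$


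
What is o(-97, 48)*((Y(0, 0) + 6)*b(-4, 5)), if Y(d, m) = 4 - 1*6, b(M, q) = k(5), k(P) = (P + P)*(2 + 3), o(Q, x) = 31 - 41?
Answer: -2000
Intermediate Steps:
o(Q, x) = -10
k(P) = 10*P (k(P) = (2*P)*5 = 10*P)
b(M, q) = 50 (b(M, q) = 10*5 = 50)
Y(d, m) = -2 (Y(d, m) = 4 - 6 = -2)
o(-97, 48)*((Y(0, 0) + 6)*b(-4, 5)) = -10*(-2 + 6)*50 = -40*50 = -10*200 = -2000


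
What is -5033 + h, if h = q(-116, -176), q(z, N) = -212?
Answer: -5245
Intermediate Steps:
h = -212
-5033 + h = -5033 - 212 = -5245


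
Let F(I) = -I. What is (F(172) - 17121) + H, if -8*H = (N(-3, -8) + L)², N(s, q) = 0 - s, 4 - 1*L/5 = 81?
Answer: -71067/2 ≈ -35534.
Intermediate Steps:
L = -385 (L = 20 - 5*81 = 20 - 405 = -385)
N(s, q) = -s
H = -36481/2 (H = -(-1*(-3) - 385)²/8 = -(3 - 385)²/8 = -⅛*(-382)² = -⅛*145924 = -36481/2 ≈ -18241.)
(F(172) - 17121) + H = (-1*172 - 17121) - 36481/2 = (-172 - 17121) - 36481/2 = -17293 - 36481/2 = -71067/2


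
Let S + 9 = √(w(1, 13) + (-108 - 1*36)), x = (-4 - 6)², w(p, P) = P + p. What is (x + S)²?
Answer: (91 + I*√130)² ≈ 8151.0 + 2075.1*I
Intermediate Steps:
x = 100 (x = (-10)² = 100)
S = -9 + I*√130 (S = -9 + √((13 + 1) + (-108 - 1*36)) = -9 + √(14 + (-108 - 36)) = -9 + √(14 - 144) = -9 + √(-130) = -9 + I*√130 ≈ -9.0 + 11.402*I)
(x + S)² = (100 + (-9 + I*√130))² = (91 + I*√130)²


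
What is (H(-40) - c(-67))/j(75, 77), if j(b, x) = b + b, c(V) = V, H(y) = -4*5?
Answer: 47/150 ≈ 0.31333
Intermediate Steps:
H(y) = -20
j(b, x) = 2*b
(H(-40) - c(-67))/j(75, 77) = (-20 - 1*(-67))/((2*75)) = (-20 + 67)/150 = 47*(1/150) = 47/150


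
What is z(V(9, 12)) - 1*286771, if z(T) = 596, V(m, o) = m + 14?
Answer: -286175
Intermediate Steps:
V(m, o) = 14 + m
z(V(9, 12)) - 1*286771 = 596 - 1*286771 = 596 - 286771 = -286175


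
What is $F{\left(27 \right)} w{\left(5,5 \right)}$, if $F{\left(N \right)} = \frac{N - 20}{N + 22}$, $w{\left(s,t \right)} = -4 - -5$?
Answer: $\frac{1}{7} \approx 0.14286$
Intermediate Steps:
$w{\left(s,t \right)} = 1$ ($w{\left(s,t \right)} = -4 + 5 = 1$)
$F{\left(N \right)} = \frac{-20 + N}{22 + N}$
$F{\left(27 \right)} w{\left(5,5 \right)} = \frac{-20 + 27}{22 + 27} \cdot 1 = \frac{1}{49} \cdot 7 \cdot 1 = \frac{1}{7} \cdot 1 = \frac{1}{7}$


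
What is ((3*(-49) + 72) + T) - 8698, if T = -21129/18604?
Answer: -163234021/18604 ≈ -8774.1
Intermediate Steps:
T = -21129/18604 (T = -21129*1/18604 = -21129/18604 ≈ -1.1357)
((3*(-49) + 72) + T) - 8698 = ((3*(-49) + 72) - 21129/18604) - 8698 = ((-147 + 72) - 21129/18604) - 8698 = (-75 - 21129/18604) - 8698 = -1416429/18604 - 8698 = -163234021/18604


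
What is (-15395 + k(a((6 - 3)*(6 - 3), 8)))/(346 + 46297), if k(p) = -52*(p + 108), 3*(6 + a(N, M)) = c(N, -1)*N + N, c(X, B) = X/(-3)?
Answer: -20387/46643 ≈ -0.43709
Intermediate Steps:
c(X, B) = -X/3 (c(X, B) = X*(-1/3) = -X/3)
a(N, M) = -6 - N**2/9 + N/3 (a(N, M) = -6 + ((-N/3)*N + N)/3 = -6 + (-N**2/3 + N)/3 = -6 + (N - N**2/3)/3 = -6 + (-N**2/9 + N/3) = -6 - N**2/9 + N/3)
k(p) = -5616 - 52*p (k(p) = -52*(108 + p) = -5616 - 52*p)
(-15395 + k(a((6 - 3)*(6 - 3), 8)))/(346 + 46297) = (-15395 + (-5616 - 52*(-6 - (6 - 3)**4/9 + ((6 - 3)*(6 - 3))/3)))/(346 + 46297) = (-15395 + (-5616 - 52*(-6 - (3*3)**2/9 + (3*3)/3)))/46643 = (-15395 + (-5616 - 52*(-6 - 1/9*9**2 + (1/3)*9)))*(1/46643) = (-15395 + (-5616 - 52*(-6 - 1/9*81 + 3)))*(1/46643) = (-15395 + (-5616 - 52*(-6 - 9 + 3)))*(1/46643) = (-15395 + (-5616 - 52*(-12)))*(1/46643) = (-15395 + (-5616 + 624))*(1/46643) = (-15395 - 4992)*(1/46643) = -20387*1/46643 = -20387/46643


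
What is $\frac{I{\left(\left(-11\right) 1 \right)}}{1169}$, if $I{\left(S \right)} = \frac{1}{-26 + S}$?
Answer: $- \frac{1}{43253} \approx -2.312 \cdot 10^{-5}$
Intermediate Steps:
$\frac{I{\left(\left(-11\right) 1 \right)}}{1169} = \frac{1}{\left(-26 - 11\right) 1169} = \frac{1}{-26 - 11} \cdot \frac{1}{1169} = \frac{1}{-37} \cdot \frac{1}{1169} = \left(- \frac{1}{37}\right) \frac{1}{1169} = - \frac{1}{43253}$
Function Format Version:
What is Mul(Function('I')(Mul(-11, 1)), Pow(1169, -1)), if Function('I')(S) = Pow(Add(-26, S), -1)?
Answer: Rational(-1, 43253) ≈ -2.3120e-5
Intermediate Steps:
Mul(Function('I')(Mul(-11, 1)), Pow(1169, -1)) = Mul(Pow(Add(-26, Mul(-11, 1)), -1), Pow(1169, -1)) = Mul(Pow(Add(-26, -11), -1), Rational(1, 1169)) = Mul(Pow(-37, -1), Rational(1, 1169)) = Mul(Rational(-1, 37), Rational(1, 1169)) = Rational(-1, 43253)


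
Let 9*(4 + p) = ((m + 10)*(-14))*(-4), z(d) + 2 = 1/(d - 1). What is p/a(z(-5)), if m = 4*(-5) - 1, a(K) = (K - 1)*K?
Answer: -2608/247 ≈ -10.559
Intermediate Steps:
z(d) = -2 + 1/(-1 + d) (z(d) = -2 + 1/(d - 1) = -2 + 1/(-1 + d))
a(K) = K*(-1 + K) (a(K) = (-1 + K)*K = K*(-1 + K))
m = -21 (m = -20 - 1 = -21)
p = -652/9 (p = -4 + (((-21 + 10)*(-14))*(-4))/9 = -4 + (-11*(-14)*(-4))/9 = -4 + (154*(-4))/9 = -4 + (1/9)*(-616) = -4 - 616/9 = -652/9 ≈ -72.444)
p/a(z(-5)) = -652*(-1 - 5)/((-1 + (3 - 2*(-5))/(-1 - 5))*(3 - 2*(-5)))/9 = -652*(-6/((-1 + (3 + 10)/(-6))*(3 + 10)))/9 = -652*(-6/(13*(-1 - 1/6*13)))/9 = -652*(-6/(13*(-1 - 13/6)))/9 = -652/(9*((-13/6*(-19/6)))) = -652/(9*247/36) = -652/9*36/247 = -2608/247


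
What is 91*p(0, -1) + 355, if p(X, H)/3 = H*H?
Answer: 628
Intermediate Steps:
p(X, H) = 3*H**2 (p(X, H) = 3*(H*H) = 3*H**2)
91*p(0, -1) + 355 = 91*(3*(-1)**2) + 355 = 91*(3*1) + 355 = 91*3 + 355 = 273 + 355 = 628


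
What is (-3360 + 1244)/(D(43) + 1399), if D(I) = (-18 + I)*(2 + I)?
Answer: -529/631 ≈ -0.83835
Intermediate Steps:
(-3360 + 1244)/(D(43) + 1399) = (-3360 + 1244)/((-36 + 43² - 16*43) + 1399) = -2116/((-36 + 1849 - 688) + 1399) = -2116/(1125 + 1399) = -2116/2524 = -2116*1/2524 = -529/631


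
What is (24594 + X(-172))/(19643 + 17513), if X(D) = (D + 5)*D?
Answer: 26659/18578 ≈ 1.4350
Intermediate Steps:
X(D) = D*(5 + D) (X(D) = (5 + D)*D = D*(5 + D))
(24594 + X(-172))/(19643 + 17513) = (24594 - 172*(5 - 172))/(19643 + 17513) = (24594 - 172*(-167))/37156 = (24594 + 28724)*(1/37156) = 53318*(1/37156) = 26659/18578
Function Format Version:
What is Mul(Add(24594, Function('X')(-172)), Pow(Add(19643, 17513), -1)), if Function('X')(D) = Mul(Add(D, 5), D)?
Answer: Rational(26659, 18578) ≈ 1.4350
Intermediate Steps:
Function('X')(D) = Mul(D, Add(5, D)) (Function('X')(D) = Mul(Add(5, D), D) = Mul(D, Add(5, D)))
Mul(Add(24594, Function('X')(-172)), Pow(Add(19643, 17513), -1)) = Mul(Add(24594, Mul(-172, Add(5, -172))), Pow(Add(19643, 17513), -1)) = Mul(Add(24594, Mul(-172, -167)), Pow(37156, -1)) = Mul(Add(24594, 28724), Rational(1, 37156)) = Mul(53318, Rational(1, 37156)) = Rational(26659, 18578)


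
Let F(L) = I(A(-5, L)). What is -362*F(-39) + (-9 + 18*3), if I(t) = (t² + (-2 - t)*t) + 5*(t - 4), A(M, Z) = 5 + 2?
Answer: -317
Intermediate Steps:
A(M, Z) = 7
I(t) = -20 + t² + 5*t + t*(-2 - t) (I(t) = (t² + t*(-2 - t)) + 5*(-4 + t) = (t² + t*(-2 - t)) + (-20 + 5*t) = -20 + t² + 5*t + t*(-2 - t))
F(L) = 1 (F(L) = -20 + 3*7 = -20 + 21 = 1)
-362*F(-39) + (-9 + 18*3) = -362*1 + (-9 + 18*3) = -362 + (-9 + 54) = -362 + 45 = -317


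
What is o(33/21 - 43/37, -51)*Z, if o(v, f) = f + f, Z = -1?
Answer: 102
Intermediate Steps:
o(v, f) = 2*f
o(33/21 - 43/37, -51)*Z = (2*(-51))*(-1) = -102*(-1) = 102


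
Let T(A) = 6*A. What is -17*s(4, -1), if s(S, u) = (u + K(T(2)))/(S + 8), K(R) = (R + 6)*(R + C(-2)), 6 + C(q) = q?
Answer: -1207/12 ≈ -100.58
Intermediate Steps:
C(q) = -6 + q
K(R) = (-8 + R)*(6 + R) (K(R) = (R + 6)*(R + (-6 - 2)) = (6 + R)*(R - 8) = (6 + R)*(-8 + R) = (-8 + R)*(6 + R))
s(S, u) = (72 + u)/(8 + S) (s(S, u) = (u + (-48 + (6*2)² - 12*2))/(S + 8) = (u + (-48 + 12² - 2*12))/(8 + S) = (u + (-48 + 144 - 24))/(8 + S) = (u + 72)/(8 + S) = (72 + u)/(8 + S))
-17*s(4, -1) = -17*(72 - 1)/(8 + 4) = -17*71/12 = -1207/12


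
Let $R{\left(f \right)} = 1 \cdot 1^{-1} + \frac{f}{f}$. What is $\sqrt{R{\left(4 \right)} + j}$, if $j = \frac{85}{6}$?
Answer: $\frac{\sqrt{582}}{6} \approx 4.0208$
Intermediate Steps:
$j = \frac{85}{6}$ ($j = 85 \cdot \frac{1}{6} = \frac{85}{6} \approx 14.167$)
$R{\left(f \right)} = 2$ ($R{\left(f \right)} = 1 \cdot 1 + 1 = 1 + 1 = 2$)
$\sqrt{R{\left(4 \right)} + j} = \sqrt{2 + \frac{85}{6}} = \sqrt{\frac{97}{6}} = \frac{\sqrt{582}}{6}$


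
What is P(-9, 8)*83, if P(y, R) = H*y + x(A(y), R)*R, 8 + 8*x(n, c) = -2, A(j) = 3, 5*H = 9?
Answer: -10873/5 ≈ -2174.6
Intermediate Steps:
H = 9/5 (H = (⅕)*9 = 9/5 ≈ 1.8000)
x(n, c) = -5/4 (x(n, c) = -1 + (⅛)*(-2) = -1 - ¼ = -5/4)
P(y, R) = -5*R/4 + 9*y/5 (P(y, R) = 9*y/5 - 5*R/4 = -5*R/4 + 9*y/5)
P(-9, 8)*83 = (-5/4*8 + (9/5)*(-9))*83 = (-10 - 81/5)*83 = -131/5*83 = -10873/5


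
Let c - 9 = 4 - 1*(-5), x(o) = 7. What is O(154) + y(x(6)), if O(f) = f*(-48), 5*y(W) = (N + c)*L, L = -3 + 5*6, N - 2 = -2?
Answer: -36474/5 ≈ -7294.8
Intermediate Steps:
c = 18 (c = 9 + (4 - 1*(-5)) = 9 + (4 + 5) = 9 + 9 = 18)
N = 0 (N = 2 - 2 = 0)
L = 27 (L = -3 + 30 = 27)
y(W) = 486/5 (y(W) = ((0 + 18)*27)/5 = (18*27)/5 = (1/5)*486 = 486/5)
O(f) = -48*f
O(154) + y(x(6)) = -48*154 + 486/5 = -7392 + 486/5 = -36474/5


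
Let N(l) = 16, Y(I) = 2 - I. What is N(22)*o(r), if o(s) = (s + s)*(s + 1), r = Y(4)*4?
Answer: 1792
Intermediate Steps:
r = -8 (r = (2 - 1*4)*4 = (2 - 4)*4 = -2*4 = -8)
o(s) = 2*s*(1 + s) (o(s) = (2*s)*(1 + s) = 2*s*(1 + s))
N(22)*o(r) = 16*(2*(-8)*(1 - 8)) = 16*(2*(-8)*(-7)) = 16*112 = 1792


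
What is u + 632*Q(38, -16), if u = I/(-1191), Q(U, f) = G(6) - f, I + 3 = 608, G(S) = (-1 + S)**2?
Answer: 30860587/1191 ≈ 25912.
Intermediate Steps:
I = 605 (I = -3 + 608 = 605)
Q(U, f) = 25 - f (Q(U, f) = (-1 + 6)**2 - f = 5**2 - f = 25 - f)
u = -605/1191 (u = 605/(-1191) = 605*(-1/1191) = -605/1191 ≈ -0.50798)
u + 632*Q(38, -16) = -605/1191 + 632*(25 - 1*(-16)) = -605/1191 + 632*(25 + 16) = -605/1191 + 632*41 = -605/1191 + 25912 = 30860587/1191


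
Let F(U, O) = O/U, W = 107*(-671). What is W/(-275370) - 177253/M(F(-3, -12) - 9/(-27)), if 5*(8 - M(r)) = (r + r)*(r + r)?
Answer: 1098239912651/43508460 ≈ 25242.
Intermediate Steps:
W = -71797
M(r) = 8 - 4*r²/5 (M(r) = 8 - (r + r)*(r + r)/5 = 8 - 2*r*2*r/5 = 8 - 4*r²/5)
W/(-275370) - 177253/M(F(-3, -12) - 9/(-27)) = -71797/(-275370) - 177253/(8 - 4*(-12/(-3) - 9/(-27))²/5) = -71797*(-1/275370) - 177253/(8 - 4*(-12*(-⅓) - 9*(-1)/27)²/5) = 71797/275370 - 177253/(8 - 4*(4 - 1*(-⅓))²/5) = 71797/275370 - 177253/(8 - 4*(4 + ⅓)²/5) = 71797/275370 - 177253/(8 - 4*(13/3)²/5) = 71797/275370 - 177253/(8 - ⅘*169/9) = 71797/275370 - 177253/(8 - 676/45) = 71797/275370 - 177253/(-316/45) = 71797/275370 - 177253*(-45/316) = 71797/275370 + 7976385/316 = 1098239912651/43508460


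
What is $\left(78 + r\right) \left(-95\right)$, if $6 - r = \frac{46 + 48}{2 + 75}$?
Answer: $- \frac{605530}{77} \approx -7864.0$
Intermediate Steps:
$r = \frac{368}{77}$ ($r = 6 - \frac{46 + 48}{2 + 75} = 6 - \frac{94}{77} = \frac{368}{77} \approx 4.7792$)
$\left(78 + r\right) \left(-95\right) = \left(78 + \frac{368}{77}\right) \left(-95\right) = \frac{6374}{77} \left(-95\right) = - \frac{605530}{77}$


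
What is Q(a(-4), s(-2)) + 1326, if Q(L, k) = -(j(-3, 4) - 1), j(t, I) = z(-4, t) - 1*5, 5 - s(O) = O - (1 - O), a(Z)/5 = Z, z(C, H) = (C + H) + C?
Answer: 1343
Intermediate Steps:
z(C, H) = H + 2*C
a(Z) = 5*Z
s(O) = 6 - 2*O (s(O) = 5 - (O - (1 - O)) = 5 - (O + (-1 + O)) = 5 - (-1 + 2*O) = 5 + (1 - 2*O) = 6 - 2*O)
j(t, I) = -13 + t (j(t, I) = (t + 2*(-4)) - 1*5 = (t - 8) - 5 = (-8 + t) - 5 = -13 + t)
Q(L, k) = 17 (Q(L, k) = -((-13 - 3) - 1) = -(-16 - 1) = -1*(-17) = 17)
Q(a(-4), s(-2)) + 1326 = 17 + 1326 = 1343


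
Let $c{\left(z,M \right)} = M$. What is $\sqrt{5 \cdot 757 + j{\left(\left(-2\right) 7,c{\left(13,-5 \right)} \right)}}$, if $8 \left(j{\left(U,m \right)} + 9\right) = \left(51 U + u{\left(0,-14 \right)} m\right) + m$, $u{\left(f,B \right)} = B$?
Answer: $\frac{\sqrt{59118}}{4} \approx 60.785$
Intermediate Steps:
$j{\left(U,m \right)} = -9 - \frac{13 m}{8} + \frac{51 U}{8}$ ($j{\left(U,m \right)} = -9 + \frac{\left(51 U - 14 m\right) + m}{8} = -9 + \frac{\left(- 14 m + 51 U\right) + m}{8} = -9 + \frac{- 13 m + 51 U}{8} = -9 + \left(- \frac{13 m}{8} + \frac{51 U}{8}\right) = -9 - \frac{13 m}{8} + \frac{51 U}{8}$)
$\sqrt{5 \cdot 757 + j{\left(\left(-2\right) 7,c{\left(13,-5 \right)} \right)}} = \sqrt{5 \cdot 757 - \left(\frac{7}{8} - \left(- \frac{51}{4}\right) 7\right)} = \sqrt{3785 + \left(-9 + \frac{65}{8} + \frac{51}{8} \left(-14\right)\right)} = \sqrt{3785 - \frac{721}{8}} = \sqrt{\frac{29559}{8}} = \frac{\sqrt{59118}}{4}$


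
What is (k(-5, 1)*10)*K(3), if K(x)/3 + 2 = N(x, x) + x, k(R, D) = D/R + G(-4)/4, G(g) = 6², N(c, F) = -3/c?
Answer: 0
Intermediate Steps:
G(g) = 36
k(R, D) = 9 + D/R (k(R, D) = D/R + 36/4 = D/R + 36*(¼) = D/R + 9 = 9 + D/R)
K(x) = -6 - 9/x + 3*x (K(x) = -6 + 3*(-3/x + x) = -6 + 3*(x - 3/x) = -6 + (-9/x + 3*x) = -6 - 9/x + 3*x)
(k(-5, 1)*10)*K(3) = ((9 + 1/(-5))*10)*(-6 - 9/3 + 3*3) = ((9 + 1*(-⅕))*10)*(-6 - 9*⅓ + 9) = ((9 - ⅕)*10)*(-6 - 3 + 9) = ((44/5)*10)*0 = 88*0 = 0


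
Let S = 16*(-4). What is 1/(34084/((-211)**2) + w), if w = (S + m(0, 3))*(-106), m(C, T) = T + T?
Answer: 44521/273749192 ≈ 0.00016263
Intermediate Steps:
m(C, T) = 2*T
S = -64
w = 6148 (w = (-64 + 2*3)*(-106) = (-64 + 6)*(-106) = -58*(-106) = 6148)
1/(34084/((-211)**2) + w) = 1/(34084/((-211)**2) + 6148) = 1/(34084/44521 + 6148) = 1/(273749192/44521) = 44521/273749192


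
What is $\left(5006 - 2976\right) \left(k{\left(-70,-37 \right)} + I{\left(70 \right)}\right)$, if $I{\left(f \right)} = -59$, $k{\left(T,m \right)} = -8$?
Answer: $-136010$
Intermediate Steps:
$\left(5006 - 2976\right) \left(k{\left(-70,-37 \right)} + I{\left(70 \right)}\right) = \left(5006 - 2976\right) \left(-8 - 59\right) = 2030 \left(-67\right) = -136010$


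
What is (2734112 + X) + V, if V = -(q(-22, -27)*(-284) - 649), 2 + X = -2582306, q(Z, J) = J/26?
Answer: 1978055/13 ≈ 1.5216e+5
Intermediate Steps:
q(Z, J) = J/26 (q(Z, J) = J*(1/26) = J/26)
X = -2582308 (X = -2 - 2582306 = -2582308)
V = 4603/13 (V = -(((1/26)*(-27))*(-284) - 649) = -(-27/26*(-284) - 649) = -(3834/13 - 649) = -1*(-4603/13) = 4603/13 ≈ 354.08)
(2734112 + X) + V = (2734112 - 2582308) + 4603/13 = 151804 + 4603/13 = 1978055/13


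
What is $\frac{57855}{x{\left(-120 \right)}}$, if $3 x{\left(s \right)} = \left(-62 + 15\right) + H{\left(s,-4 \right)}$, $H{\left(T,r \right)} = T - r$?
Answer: $- \frac{173565}{163} \approx -1064.8$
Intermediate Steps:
$x{\left(s \right)} = - \frac{43}{3} + \frac{s}{3}$ ($x{\left(s \right)} = \frac{\left(-62 + 15\right) + \left(s - -4\right)}{3} = \frac{-47 + \left(s + 4\right)}{3} = \frac{-47 + \left(4 + s\right)}{3} = \frac{-43 + s}{3} = - \frac{43}{3} + \frac{s}{3}$)
$\frac{57855}{x{\left(-120 \right)}} = \frac{57855}{- \frac{43}{3} + \frac{1}{3} \left(-120\right)} = \frac{57855}{- \frac{43}{3} - 40} = \frac{57855}{- \frac{163}{3}} = 57855 \left(- \frac{3}{163}\right) = - \frac{173565}{163}$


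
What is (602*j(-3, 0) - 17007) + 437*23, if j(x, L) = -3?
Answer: -8762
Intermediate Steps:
(602*j(-3, 0) - 17007) + 437*23 = (602*(-3) - 17007) + 437*23 = (-1806 - 17007) + 10051 = -18813 + 10051 = -8762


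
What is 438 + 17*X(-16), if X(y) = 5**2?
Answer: 863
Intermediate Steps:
X(y) = 25
438 + 17*X(-16) = 438 + 17*25 = 438 + 425 = 863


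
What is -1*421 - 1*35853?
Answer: -36274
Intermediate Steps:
-1*421 - 1*35853 = -421 - 35853 = -36274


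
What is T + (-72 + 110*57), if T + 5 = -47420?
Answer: -41227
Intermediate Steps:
T = -47425 (T = -5 - 47420 = -47425)
T + (-72 + 110*57) = -47425 + (-72 + 110*57) = -47425 + (-72 + 6270) = -47425 + 6198 = -41227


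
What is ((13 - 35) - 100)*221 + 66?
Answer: -26896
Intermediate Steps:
((13 - 35) - 100)*221 + 66 = (-22 - 100)*221 + 66 = -122*221 + 66 = -26962 + 66 = -26896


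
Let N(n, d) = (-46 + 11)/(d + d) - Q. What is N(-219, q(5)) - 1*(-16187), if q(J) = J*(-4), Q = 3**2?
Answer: 129431/8 ≈ 16179.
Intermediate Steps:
Q = 9
q(J) = -4*J
N(n, d) = -9 - 35/(2*d) (N(n, d) = (-46 + 11)/(d + d) - 1*9 = -35*1/(2*d) - 9 = -35/(2*d) - 9 = -9 - 35/(2*d))
N(-219, q(5)) - 1*(-16187) = (-9 - 35/(2*((-4*5)))) - 1*(-16187) = (-9 - 35/2/(-20)) + 16187 = (-9 - 35/2*(-1/20)) + 16187 = (-9 + 7/8) + 16187 = -65/8 + 16187 = 129431/8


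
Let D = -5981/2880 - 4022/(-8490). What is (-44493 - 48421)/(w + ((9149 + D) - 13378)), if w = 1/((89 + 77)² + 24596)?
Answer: 164558305514880/7492744454123 ≈ 21.962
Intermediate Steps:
D = -1306511/815040 (D = -5981*1/2880 - 4022*(-1/8490) = -5981/2880 + 2011/4245 = -1306511/815040 ≈ -1.6030)
w = 1/52152 (w = 1/(166² + 24596) = 1/(27556 + 24596) = 1/52152 ≈ 1.9175e-5)
(-44493 - 48421)/(w + ((9149 + D) - 13378)) = (-44493 - 48421)/(1/52152 + ((9149 - 1306511/815040) - 13378)) = -92914/(1/52152 + (7455494449/815040 - 13378)) = -92914/(1/52152 - 3448110671/815040) = -92914/(-7492744454123/1771081920) = -92914*(-1771081920/7492744454123) = 164558305514880/7492744454123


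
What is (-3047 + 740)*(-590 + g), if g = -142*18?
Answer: 7257822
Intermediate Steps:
g = -2556
(-3047 + 740)*(-590 + g) = (-3047 + 740)*(-590 - 2556) = -2307*(-3146) = 7257822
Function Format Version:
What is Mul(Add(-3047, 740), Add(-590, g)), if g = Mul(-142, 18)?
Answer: 7257822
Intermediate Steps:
g = -2556
Mul(Add(-3047, 740), Add(-590, g)) = Mul(Add(-3047, 740), Add(-590, -2556)) = Mul(-2307, -3146) = 7257822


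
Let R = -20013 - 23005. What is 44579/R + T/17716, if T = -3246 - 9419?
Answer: -667292267/381053444 ≈ -1.7512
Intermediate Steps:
T = -12665
R = -43018
44579/R + T/17716 = 44579/(-43018) - 12665/17716 = 44579*(-1/43018) - 12665*1/17716 = -44579/43018 - 12665/17716 = -667292267/381053444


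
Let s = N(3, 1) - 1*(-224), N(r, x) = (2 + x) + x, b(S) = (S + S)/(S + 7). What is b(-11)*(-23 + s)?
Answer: 2255/2 ≈ 1127.5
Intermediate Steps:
b(S) = 2*S/(7 + S) (b(S) = (2*S)/(7 + S) = 2*S/(7 + S))
N(r, x) = 2 + 2*x
s = 228 (s = (2 + 2*1) - 1*(-224) = (2 + 2) + 224 = 4 + 224 = 228)
b(-11)*(-23 + s) = (2*(-11)/(7 - 11))*(-23 + 228) = (2*(-11)/(-4))*205 = (2*(-11)*(-1/4))*205 = (11/2)*205 = 2255/2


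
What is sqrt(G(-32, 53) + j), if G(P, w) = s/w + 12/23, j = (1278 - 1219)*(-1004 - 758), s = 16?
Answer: 3*I*sqrt(17164034418)/1219 ≈ 322.42*I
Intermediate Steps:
j = -103958 (j = 59*(-1762) = -103958)
G(P, w) = 12/23 + 16/w (G(P, w) = 16/w + 12/23 = 12/23 + 16/w)
sqrt(G(-32, 53) + j) = sqrt((12/23 + 16/53) - 103958) = sqrt(1004/1219 - 103958) = sqrt(-126723798/1219) = 3*I*sqrt(17164034418)/1219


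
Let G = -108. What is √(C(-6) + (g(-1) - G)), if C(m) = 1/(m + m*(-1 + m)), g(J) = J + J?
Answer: √3817/6 ≈ 10.297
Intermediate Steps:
g(J) = 2*J
√(C(-6) + (g(-1) - G)) = √((-6)⁻² + (2*(-1) - 1*(-108))) = √(1/36 + (-2 + 108)) = √(1/36 + 106) = √(3817/36) = √3817/6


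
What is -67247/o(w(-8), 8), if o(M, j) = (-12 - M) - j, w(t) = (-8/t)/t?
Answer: 537976/159 ≈ 3383.5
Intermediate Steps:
w(t) = -8/t**2
o(M, j) = -12 - M - j
-67247/o(w(-8), 8) = -67247/(-12 - (-8)/(-8)**2 - 1*8) = -67247/(-12 - (-8)/64 - 8) = -67247/(-12 - 1*(-1/8) - 8) = -67247/(-12 + 1/8 - 8) = -67247/(-159/8) = -67247*(-8/159) = 537976/159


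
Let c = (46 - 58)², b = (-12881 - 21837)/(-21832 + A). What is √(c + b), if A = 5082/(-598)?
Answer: √6208659792600002/6530309 ≈ 12.066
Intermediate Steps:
A = -2541/299 (A = 5082*(-1/598) = -2541/299 ≈ -8.4983)
b = 10380682/6530309 (b = (-12881 - 21837)/(-21832 - 2541/299) = -34718/(-6530309/299) = -34718*(-299/6530309) = 10380682/6530309 ≈ 1.5896)
c = 144 (c = (-12)² = 144)
√(c + b) = √(144 + 10380682/6530309) = √(950745178/6530309) = √6208659792600002/6530309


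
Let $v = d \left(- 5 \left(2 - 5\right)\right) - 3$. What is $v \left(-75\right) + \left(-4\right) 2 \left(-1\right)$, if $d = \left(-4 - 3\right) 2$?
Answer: $15983$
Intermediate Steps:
$d = -14$ ($d = \left(-7\right) 2 = -14$)
$v = -213$ ($v = - 14 \left(- 5 \left(2 - 5\right)\right) - 3 = - 14 \left(\left(-5\right) \left(-3\right)\right) - 3 = \left(-14\right) 15 - 3 = -210 - 3 = -213$)
$v \left(-75\right) + \left(-4\right) 2 \left(-1\right) = \left(-213\right) \left(-75\right) + \left(-4\right) 2 \left(-1\right) = 15975 - -8 = 15975 + 8 = 15983$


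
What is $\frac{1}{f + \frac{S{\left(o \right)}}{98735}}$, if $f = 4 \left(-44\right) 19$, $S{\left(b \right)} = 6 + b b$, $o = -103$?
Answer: $- \frac{19747}{66031845} \approx -0.00029905$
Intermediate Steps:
$S{\left(b \right)} = 6 + b^{2}$
$f = -3344$ ($f = \left(-176\right) 19 = -3344$)
$\frac{1}{f + \frac{S{\left(o \right)}}{98735}} = \frac{1}{-3344 + \frac{6 + \left(-103\right)^{2}}{98735}} = \frac{1}{-3344 + \left(6 + 10609\right) \frac{1}{98735}} = \frac{1}{-3344 + 10615 \cdot \frac{1}{98735}} = \frac{1}{-3344 + \frac{2123}{19747}} = \frac{1}{- \frac{66031845}{19747}} = - \frac{19747}{66031845}$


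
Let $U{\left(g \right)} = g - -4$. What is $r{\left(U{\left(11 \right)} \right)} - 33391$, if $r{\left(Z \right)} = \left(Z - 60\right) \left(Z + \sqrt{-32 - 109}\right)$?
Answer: $-34066 - 45 i \sqrt{141} \approx -34066.0 - 534.35 i$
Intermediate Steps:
$U{\left(g \right)} = 4 + g$ ($U{\left(g \right)} = g + 4 = 4 + g$)
$r{\left(Z \right)} = \left(-60 + Z\right) \left(Z + i \sqrt{141}\right)$ ($r{\left(Z \right)} = \left(-60 + Z\right) \left(Z + \sqrt{-141}\right) = \left(-60 + Z\right) \left(Z + i \sqrt{141}\right)$)
$r{\left(U{\left(11 \right)} \right)} - 33391 = \left(\left(4 + 11\right)^{2} - 60 \left(4 + 11\right) - 60 i \sqrt{141} + i \left(4 + 11\right) \sqrt{141}\right) - 33391 = \left(15^{2} - 900 - 60 i \sqrt{141} + i 15 \sqrt{141}\right) - 33391 = \left(225 - 900 - 60 i \sqrt{141} + 15 i \sqrt{141}\right) - 33391 = \left(-675 - 45 i \sqrt{141}\right) - 33391 = -34066 - 45 i \sqrt{141}$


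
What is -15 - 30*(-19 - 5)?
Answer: 705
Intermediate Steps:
-15 - 30*(-19 - 5) = -15 - 30*(-24) = -15 + 720 = 705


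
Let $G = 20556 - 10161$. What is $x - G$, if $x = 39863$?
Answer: $29468$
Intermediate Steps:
$G = 10395$
$x - G = 39863 - 10395 = 29468$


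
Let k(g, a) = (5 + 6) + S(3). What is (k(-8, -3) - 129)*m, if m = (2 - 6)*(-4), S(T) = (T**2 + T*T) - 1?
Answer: -1616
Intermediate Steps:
S(T) = -1 + 2*T**2 (S(T) = (T**2 + T**2) - 1 = 2*T**2 - 1 = -1 + 2*T**2)
m = 16 (m = -4*(-4) = 16)
k(g, a) = 28 (k(g, a) = (5 + 6) + (-1 + 2*3**2) = 11 + (-1 + 2*9) = 11 + (-1 + 18) = 11 + 17 = 28)
(k(-8, -3) - 129)*m = (28 - 129)*16 = -101*16 = -1616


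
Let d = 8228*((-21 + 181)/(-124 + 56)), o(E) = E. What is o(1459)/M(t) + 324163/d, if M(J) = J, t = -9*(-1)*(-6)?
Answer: -22875521/522720 ≈ -43.762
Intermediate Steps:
t = -54 (t = 9*(-6) = -54)
d = -19360 (d = 8228*(160/(-68)) = 8228*(160*(-1/68)) = 8228*(-40/17) = -19360)
o(1459)/M(t) + 324163/d = 1459/(-54) + 324163/(-19360) = 1459*(-1/54) + 324163*(-1/19360) = -1459/54 - 324163/19360 = -22875521/522720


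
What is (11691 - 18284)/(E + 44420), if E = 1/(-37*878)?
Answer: -214180198/1443028119 ≈ -0.14842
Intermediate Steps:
E = -1/32486 (E = 1/(-32486) = -1/32486 ≈ -3.0782e-5)
(11691 - 18284)/(E + 44420) = (11691 - 18284)/(-1/32486 + 44420) = -6593/1443028119/32486 = -6593*32486/1443028119 = -214180198/1443028119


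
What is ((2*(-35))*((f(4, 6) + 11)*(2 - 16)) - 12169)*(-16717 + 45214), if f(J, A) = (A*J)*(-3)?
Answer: -2050330653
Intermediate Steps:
f(J, A) = -3*A*J
((2*(-35))*((f(4, 6) + 11)*(2 - 16)) - 12169)*(-16717 + 45214) = ((2*(-35))*((-3*6*4 + 11)*(2 - 16)) - 12169)*(-16717 + 45214) = (-70*(-72 + 11)*(-14) - 12169)*28497 = (-(-4270)*(-14) - 12169)*28497 = (-70*854 - 12169)*28497 = (-59780 - 12169)*28497 = -71949*28497 = -2050330653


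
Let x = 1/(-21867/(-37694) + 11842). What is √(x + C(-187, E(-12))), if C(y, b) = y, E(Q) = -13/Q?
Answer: I*√37263060873298643865/446394215 ≈ 13.675*I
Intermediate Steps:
x = 37694/446394215 (x = 1/(-21867*(-1/37694) + 11842) = 1/(21867/37694 + 11842) = 1/(446394215/37694) = 37694/446394215 ≈ 8.4441e-5)
√(x + C(-187, E(-12))) = √(37694/446394215 - 187) = √(-83475680511/446394215) = I*√37263060873298643865/446394215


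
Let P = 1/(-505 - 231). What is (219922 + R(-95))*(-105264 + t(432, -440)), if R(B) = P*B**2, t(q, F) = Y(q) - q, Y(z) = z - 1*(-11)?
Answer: -17035573487451/736 ≈ -2.3146e+10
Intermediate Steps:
Y(z) = 11 + z (Y(z) = z + 11 = 11 + z)
t(q, F) = 11 (t(q, F) = (11 + q) - q = 11)
P = -1/736 (P = 1/(-736) = -1/736 ≈ -0.0013587)
R(B) = -B**2/736
(219922 + R(-95))*(-105264 + t(432, -440)) = (219922 - 1/736*(-95)**2)*(-105264 + 11) = (219922 - 1/736*9025)*(-105253) = (219922 - 9025/736)*(-105253) = (161853567/736)*(-105253) = -17035573487451/736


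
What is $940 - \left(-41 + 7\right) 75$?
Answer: $3490$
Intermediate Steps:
$940 - \left(-41 + 7\right) 75 = 940 - \left(-34\right) 75 = 940 - -2550 = 940 + 2550 = 3490$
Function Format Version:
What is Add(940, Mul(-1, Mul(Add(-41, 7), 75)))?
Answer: 3490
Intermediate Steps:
Add(940, Mul(-1, Mul(Add(-41, 7), 75))) = Add(940, Mul(-1, Mul(-34, 75))) = Add(940, Mul(-1, -2550)) = Add(940, 2550) = 3490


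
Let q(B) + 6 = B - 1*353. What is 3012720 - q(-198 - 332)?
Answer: 3013609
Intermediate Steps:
q(B) = -359 + B (q(B) = -6 + (B - 1*353) = -6 + (B - 353) = -6 + (-353 + B) = -359 + B)
3012720 - q(-198 - 332) = 3012720 - (-359 + (-198 - 332)) = 3012720 - (-359 - 530) = 3012720 - 1*(-889) = 3012720 + 889 = 3013609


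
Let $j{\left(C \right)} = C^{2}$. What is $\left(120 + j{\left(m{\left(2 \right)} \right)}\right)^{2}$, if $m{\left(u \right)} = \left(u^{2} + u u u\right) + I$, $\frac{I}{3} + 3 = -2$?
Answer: $16641$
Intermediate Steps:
$I = -15$ ($I = -9 + 3 \left(-2\right) = -9 - 6 = -15$)
$m{\left(u \right)} = -15 + u^{2} + u^{3}$ ($m{\left(u \right)} = \left(u^{2} + u u u\right) - 15 = \left(u^{2} + u^{2} u\right) - 15 = \left(u^{2} + u^{3}\right) - 15 = -15 + u^{2} + u^{3}$)
$\left(120 + j{\left(m{\left(2 \right)} \right)}\right)^{2} = \left(120 + \left(-15 + 2^{2} + 2^{3}\right)^{2}\right)^{2} = \left(120 + \left(-15 + 4 + 8\right)^{2}\right)^{2} = \left(120 + \left(-3\right)^{2}\right)^{2} = \left(120 + 9\right)^{2} = 129^{2} = 16641$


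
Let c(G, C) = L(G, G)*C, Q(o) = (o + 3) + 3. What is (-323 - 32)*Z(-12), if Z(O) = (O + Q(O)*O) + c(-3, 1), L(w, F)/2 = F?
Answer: -19170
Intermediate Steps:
Q(o) = 6 + o (Q(o) = (3 + o) + 3 = 6 + o)
L(w, F) = 2*F
c(G, C) = 2*C*G (c(G, C) = (2*G)*C = 2*C*G)
Z(O) = -6 + O + O*(6 + O) (Z(O) = (O + (6 + O)*O) + 2*1*(-3) = (O + O*(6 + O)) - 6 = -6 + O + O*(6 + O))
(-323 - 32)*Z(-12) = (-323 - 32)*(-6 - 12 - 12*(6 - 12)) = -355*(-6 - 12 - 12*(-6)) = -355*(-6 - 12 + 72) = -355*54 = -19170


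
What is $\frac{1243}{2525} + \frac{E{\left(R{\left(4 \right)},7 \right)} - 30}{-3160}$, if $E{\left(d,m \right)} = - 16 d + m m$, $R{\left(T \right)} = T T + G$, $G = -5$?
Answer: $\frac{864861}{1595800} \approx 0.54196$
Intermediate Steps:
$R{\left(T \right)} = -5 + T^{2}$ ($R{\left(T \right)} = T T - 5 = T^{2} - 5 = -5 + T^{2}$)
$E{\left(d,m \right)} = m^{2} - 16 d$ ($E{\left(d,m \right)} = - 16 d + m^{2} = m^{2} - 16 d$)
$\frac{1243}{2525} + \frac{E{\left(R{\left(4 \right)},7 \right)} - 30}{-3160} = \frac{1243}{2525} + \frac{\left(7^{2} - 16 \left(-5 + 4^{2}\right)\right) - 30}{-3160} = 1243 \cdot \frac{1}{2525} + \left(\left(49 - 16 \left(-5 + 16\right)\right) - 30\right) \left(- \frac{1}{3160}\right) = \frac{1243}{2525} + \left(\left(49 - 176\right) - 30\right) \left(- \frac{1}{3160}\right) = \frac{1243}{2525} + \left(-127 - 30\right) \left(- \frac{1}{3160}\right) = \frac{1243}{2525} - - \frac{157}{3160} = \frac{1243}{2525} + \frac{157}{3160} = \frac{864861}{1595800}$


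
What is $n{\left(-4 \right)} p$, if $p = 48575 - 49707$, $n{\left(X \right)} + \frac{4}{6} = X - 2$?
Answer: $\frac{22640}{3} \approx 7546.7$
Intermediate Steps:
$n{\left(X \right)} = - \frac{8}{3} + X$ ($n{\left(X \right)} = - \frac{2}{3} + \left(X - 2\right) = - \frac{2}{3} + \left(-2 + X\right) = - \frac{8}{3} + X$)
$p = -1132$ ($p = 48575 - 49707 = -1132$)
$n{\left(-4 \right)} p = \left(- \frac{8}{3} - 4\right) \left(-1132\right) = \left(- \frac{20}{3}\right) \left(-1132\right) = \frac{22640}{3}$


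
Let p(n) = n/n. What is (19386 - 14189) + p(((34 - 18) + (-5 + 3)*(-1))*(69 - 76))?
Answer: 5198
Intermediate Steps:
p(n) = 1
(19386 - 14189) + p(((34 - 18) + (-5 + 3)*(-1))*(69 - 76)) = (19386 - 14189) + 1 = 5197 + 1 = 5198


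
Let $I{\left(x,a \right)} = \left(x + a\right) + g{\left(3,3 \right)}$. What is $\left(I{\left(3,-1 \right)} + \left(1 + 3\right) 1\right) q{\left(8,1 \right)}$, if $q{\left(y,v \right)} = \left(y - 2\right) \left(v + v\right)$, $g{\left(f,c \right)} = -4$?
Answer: $24$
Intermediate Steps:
$q{\left(y,v \right)} = 2 v \left(-2 + y\right)$ ($q{\left(y,v \right)} = \left(-2 + y\right) 2 v = 2 v \left(-2 + y\right)$)
$I{\left(x,a \right)} = -4 + a + x$ ($I{\left(x,a \right)} = \left(x + a\right) - 4 = \left(a + x\right) - 4 = -4 + a + x$)
$\left(I{\left(3,-1 \right)} + \left(1 + 3\right) 1\right) q{\left(8,1 \right)} = \left(\left(-4 - 1 + 3\right) + \left(1 + 3\right) 1\right) 2 \cdot 1 \left(-2 + 8\right) = \left(-2 + 4 \cdot 1\right) 2 \cdot 1 \cdot 6 = \left(-2 + 4\right) 12 = 2 \cdot 12 = 24$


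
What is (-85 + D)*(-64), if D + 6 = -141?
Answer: 14848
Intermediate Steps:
D = -147 (D = -6 - 141 = -147)
(-85 + D)*(-64) = (-85 - 147)*(-64) = -232*(-64) = 14848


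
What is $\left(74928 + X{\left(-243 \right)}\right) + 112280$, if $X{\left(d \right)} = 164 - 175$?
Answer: $187197$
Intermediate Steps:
$X{\left(d \right)} = -11$
$\left(74928 + X{\left(-243 \right)}\right) + 112280 = \left(74928 - 11\right) + 112280 = 74917 + 112280 = 187197$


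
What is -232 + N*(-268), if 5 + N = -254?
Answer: 69180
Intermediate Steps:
N = -259 (N = -5 - 254 = -259)
-232 + N*(-268) = -232 - 259*(-268) = -232 + 69412 = 69180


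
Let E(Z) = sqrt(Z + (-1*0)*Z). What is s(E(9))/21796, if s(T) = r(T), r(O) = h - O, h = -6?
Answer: -9/21796 ≈ -0.00041292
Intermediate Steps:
r(O) = -6 - O
E(Z) = sqrt(Z) (E(Z) = sqrt(Z + 0*Z) = sqrt(Z + 0) = sqrt(Z))
s(T) = -6 - T
s(E(9))/21796 = (-6 - sqrt(9))/21796 = (-6 - 1*3)*(1/21796) = (-6 - 3)*(1/21796) = -9*1/21796 = -9/21796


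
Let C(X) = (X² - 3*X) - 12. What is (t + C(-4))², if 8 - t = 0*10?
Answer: 576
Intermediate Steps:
t = 8 (t = 8 - 0*10 = 8 - 1*0 = 8 + 0 = 8)
C(X) = -12 + X² - 3*X
(t + C(-4))² = (8 + (-12 + (-4)² - 3*(-4)))² = (8 + (-12 + 16 + 12))² = (8 + 16)² = 24² = 576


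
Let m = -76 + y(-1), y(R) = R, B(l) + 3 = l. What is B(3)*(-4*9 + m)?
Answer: 0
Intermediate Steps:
B(l) = -3 + l
m = -77 (m = -76 - 1 = -77)
B(3)*(-4*9 + m) = (-3 + 3)*(-4*9 - 77) = 0*(-36 - 77) = 0*(-113) = 0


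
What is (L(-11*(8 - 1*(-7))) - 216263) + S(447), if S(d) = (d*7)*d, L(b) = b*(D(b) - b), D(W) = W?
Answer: 1182400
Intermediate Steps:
L(b) = 0 (L(b) = b*(b - b) = b*0 = 0)
S(d) = 7*d**2 (S(d) = (7*d)*d = 7*d**2)
(L(-11*(8 - 1*(-7))) - 216263) + S(447) = (0 - 216263) + 7*447**2 = -216263 + 7*199809 = -216263 + 1398663 = 1182400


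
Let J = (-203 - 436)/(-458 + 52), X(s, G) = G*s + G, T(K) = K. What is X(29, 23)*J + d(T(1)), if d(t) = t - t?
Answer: 220455/203 ≈ 1086.0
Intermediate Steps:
d(t) = 0
X(s, G) = G + G*s
J = 639/406 (J = -639/(-406) = -639*(-1/406) = 639/406 ≈ 1.5739)
X(29, 23)*J + d(T(1)) = (23*(1 + 29))*(639/406) + 0 = (23*30)*(639/406) + 0 = 690*(639/406) + 0 = 220455/203 + 0 = 220455/203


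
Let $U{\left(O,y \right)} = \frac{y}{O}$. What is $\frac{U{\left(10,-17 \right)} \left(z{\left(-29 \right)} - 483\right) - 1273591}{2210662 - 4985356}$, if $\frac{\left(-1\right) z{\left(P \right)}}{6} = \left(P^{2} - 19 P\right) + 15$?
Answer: $\frac{2516837}{5549388} \approx 0.45353$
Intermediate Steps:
$z{\left(P \right)} = -90 - 6 P^{2} + 114 P$ ($z{\left(P \right)} = - 6 \left(\left(P^{2} - 19 P\right) + 15\right) = - 6 \left(15 + P^{2} - 19 P\right) = -90 - 6 P^{2} + 114 P$)
$\frac{U{\left(10,-17 \right)} \left(z{\left(-29 \right)} - 483\right) - 1273591}{2210662 - 4985356} = \frac{- \frac{17}{10} \left(\left(-90 - 6 \left(-29\right)^{2} + 114 \left(-29\right)\right) - 483\right) - 1273591}{2210662 - 4985356} = \frac{\left(-17\right) \frac{1}{10} \left(\left(-90 - 5046 - 3306\right) - 483\right) - 1273591}{-2774694} = \left(- \frac{17 \left(\left(-90 - 5046 - 3306\right) - 483\right)}{10} - 1273591\right) \left(- \frac{1}{2774694}\right) = \left(- \frac{17 \left(-8442 - 483\right)}{10} - 1273591\right) \left(- \frac{1}{2774694}\right) = \left(\left(- \frac{17}{10}\right) \left(-8925\right) - 1273591\right) \left(- \frac{1}{2774694}\right) = \left(\frac{30345}{2} - 1273591\right) \left(- \frac{1}{2774694}\right) = \left(- \frac{2516837}{2}\right) \left(- \frac{1}{2774694}\right) = \frac{2516837}{5549388}$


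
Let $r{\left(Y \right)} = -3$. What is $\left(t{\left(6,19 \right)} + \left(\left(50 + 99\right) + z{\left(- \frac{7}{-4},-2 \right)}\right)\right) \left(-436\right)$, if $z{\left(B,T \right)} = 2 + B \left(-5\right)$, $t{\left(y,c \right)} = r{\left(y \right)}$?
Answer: $-60713$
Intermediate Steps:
$t{\left(y,c \right)} = -3$
$z{\left(B,T \right)} = 2 - 5 B$
$\left(t{\left(6,19 \right)} + \left(\left(50 + 99\right) + z{\left(- \frac{7}{-4},-2 \right)}\right)\right) \left(-436\right) = \left(-3 + \left(\left(50 + 99\right) + \left(2 - 5 \left(- \frac{7}{-4}\right)\right)\right)\right) \left(-436\right) = \left(-3 + \left(149 + \left(2 - 5 \left(\left(-7\right) \left(- \frac{1}{4}\right)\right)\right)\right)\right) \left(-436\right) = \left(-3 + \left(149 + \left(2 - \frac{35}{4}\right)\right)\right) \left(-436\right) = \left(-3 + \left(149 - \frac{27}{4}\right)\right) \left(-436\right) = \left(-3 + \frac{569}{4}\right) \left(-436\right) = \frac{557}{4} \left(-436\right) = -60713$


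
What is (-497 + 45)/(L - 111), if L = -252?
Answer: 452/363 ≈ 1.2452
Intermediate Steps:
(-497 + 45)/(L - 111) = (-497 + 45)/(-252 - 111) = -452/(-363) = -452*(-1/363) = 452/363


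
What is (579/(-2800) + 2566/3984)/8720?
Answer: 304879/6079584000 ≈ 5.0148e-5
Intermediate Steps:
(579/(-2800) + 2566/3984)/8720 = (579*(-1/2800) + 2566*(1/3984))*(1/8720) = (-579/2800 + 1283/1992)*(1/8720) = (304879/697200)*(1/8720) = 304879/6079584000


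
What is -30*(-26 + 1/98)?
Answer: 38205/49 ≈ 779.69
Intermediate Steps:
-30*(-26 + 1/98) = -30*(-2547/98) = 38205/49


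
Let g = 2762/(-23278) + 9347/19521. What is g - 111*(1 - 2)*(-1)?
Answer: -25137914777/227204919 ≈ -110.64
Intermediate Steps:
g = 81831232/227204919 (g = 2762*(-1/23278) + 9347*(1/19521) = -1381/11639 + 9347/19521 = 81831232/227204919 ≈ 0.36016)
g - 111*(1 - 2)*(-1) = 81831232/227204919 - 111*(1 - 2)*(-1) = 81831232/227204919 - 111*(-1*(-1)) = 81831232/227204919 - 111 = -25137914777/227204919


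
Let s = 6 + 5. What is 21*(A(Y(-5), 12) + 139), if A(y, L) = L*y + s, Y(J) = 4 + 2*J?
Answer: 1638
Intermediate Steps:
s = 11
A(y, L) = 11 + L*y (A(y, L) = L*y + 11 = 11 + L*y)
21*(A(Y(-5), 12) + 139) = 21*((11 + 12*(4 + 2*(-5))) + 139) = 21*((11 + 12*(4 - 10)) + 139) = 21*((11 + 12*(-6)) + 139) = 21*((11 - 72) + 139) = 21*(-61 + 139) = 21*78 = 1638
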